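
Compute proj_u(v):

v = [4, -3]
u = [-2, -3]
v·u = (4)(-2) + (-3)(-3) = 1
u·u = (-2)² + (-3)² = 13
proj_u(v) = (v·u / u·u) × u = (1/13) × u

proj_u(v) = [-2/13, -3/13]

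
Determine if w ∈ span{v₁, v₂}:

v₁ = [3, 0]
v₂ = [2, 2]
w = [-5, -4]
Yes

Form the augmented matrix and row-reduce:
[v₁|v₂|w] = 
  [  3,   2,  -5]
  [  0,   2,  -4]
(already in echelon form — no row operations needed)

No row of the form [0 0 | nonzero], so the system is consistent. Back-substitution gives c₁ = -1/3, c₂ = -2: w = (-1/3)·v₁ + (-2)·v₂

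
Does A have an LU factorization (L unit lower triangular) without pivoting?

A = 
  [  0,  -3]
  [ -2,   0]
No.
A[1,1] = 0 but A[2,1] = -2 ≠ 0. Any LU with L unit lower triangular has (LU)[1,1] = U[1,1] and (LU)[2,1] = L[2,1]·U[1,1]; matching A forces U[1,1] = 0, which then forces (LU)[2,1] = 0 ≠ -2. A row swap (pivoting) is required.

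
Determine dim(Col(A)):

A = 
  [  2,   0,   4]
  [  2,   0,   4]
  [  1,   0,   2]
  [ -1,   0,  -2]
Row reduce:
R2 → R2 - (1)·R1
R3 → R3 - (1/2)·R1
R4 → R4 + (1/2)·R1
REF = 
  [  2,   0,   4]
  [  0,   0,   0]
  [  0,   0,   0]
  [  0,   0,   0]
Pivot columns: 1 → 1 pivot.
dim(Col(A)) = number of pivot columns = 1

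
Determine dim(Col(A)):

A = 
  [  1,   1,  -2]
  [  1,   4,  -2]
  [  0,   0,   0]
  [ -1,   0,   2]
dim(Col(A)) = 2

Row reduce:
R2 → R2 - (1)·R1
R4 → R4 + (1)·R1
R4 → R4 - (1/3)·R2
REF = 
  [  1,   1,  -2]
  [  0,   3,   0]
  [  0,   0,   0]
  [  0,   0,   0]
Pivot columns: 1, 2 → 2 pivots.
dim(Col(A)) = number of pivot columns = 2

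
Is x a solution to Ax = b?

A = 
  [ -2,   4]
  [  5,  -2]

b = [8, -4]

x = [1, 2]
No

Ax = [6, 1] ≠ b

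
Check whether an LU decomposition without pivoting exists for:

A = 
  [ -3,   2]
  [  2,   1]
Yes.
A[1,1] = -3 ≠ 0, so Gaussian elimination proceeds without a row swap: multiplier ℓ₂₁ = (2)/(-3) = -2/3, and U[2,2] = 1 - (-2/3)(2) = 7/3.
L = 
  [   1,    0]
  [-2/3,    1]
U = 
  [ -3,   2]
  [  0, 7/3]
Check row 2 of LU: [(-2/3)(-3), (-2/3)(2) + (7/3)] = [2, 1] = row 2 of A ✓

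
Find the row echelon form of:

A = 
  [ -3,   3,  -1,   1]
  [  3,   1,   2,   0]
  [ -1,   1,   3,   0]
Row operations:
R2 → R2 + (1)·R1
R3 → R3 - (1/3)·R1

Resulting echelon form:
REF = 
  [  -3,    3,   -1,    1]
  [   0,    4,    1,    1]
  [   0,    0, 10/3, -1/3]

Rank = 3 (number of non-zero pivot rows).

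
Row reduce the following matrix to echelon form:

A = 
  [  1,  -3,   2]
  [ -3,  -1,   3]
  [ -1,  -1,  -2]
Row operations:
R2 → R2 + (3)·R1
R3 → R3 + (1)·R1
R3 → R3 - (2/5)·R2

Resulting echelon form:
REF = 
  [    1,    -3,     2]
  [    0,   -10,     9]
  [    0,     0, -18/5]

Rank = 3 (number of non-zero pivot rows).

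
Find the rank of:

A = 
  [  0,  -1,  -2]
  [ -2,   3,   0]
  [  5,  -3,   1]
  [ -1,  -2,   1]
Row reduce:
Swap R1 ↔ R2
R3 → R3 + (5/2)·R1
R4 → R4 - (1/2)·R1
R3 → R3 + (9/2)·R2
R4 → R4 - (7/2)·R2
R4 → R4 + (1)·R3
REF = 
  [ -2,   3,   0]
  [  0,  -1,  -2]
  [  0,   0,  -8]
  [  0,   0,   0]
Pivot columns: 1, 2, 3 → 3 pivots.

rank(A) = 3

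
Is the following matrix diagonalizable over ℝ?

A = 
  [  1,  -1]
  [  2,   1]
No

tr(A) = 2, det(A) = 3
Characteristic polynomial: λ² - tr(A)λ + det(A) = λ² - 2λ + 3
λ² - 2λ + 3 = 0  ⇒  λ = (2 ± √((-2)² - 4·(3)))/2 = (2 ± √(-8))/2
  = 1 + i√2,  1 - i√2
Eigenvalues: 1 + i√2, 1 - i√2  (≈ 1 + 1.414i, 1 - 1.414i)
Has complex eigenvalues (not diagonalizable over ℝ).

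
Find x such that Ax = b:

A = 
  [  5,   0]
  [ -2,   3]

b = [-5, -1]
Row reduce the augmented matrix [A|b]:
R2 → R2 + (2/5)·R1
REF = 
  [  5,   0,  -5]
  [  0,   3,  -3]

Back-substitution:
x₂ = (-3) / 3 = -1
x₁ = (-5 - (0)(-1)) / 5 = -1

x = [-1, -1]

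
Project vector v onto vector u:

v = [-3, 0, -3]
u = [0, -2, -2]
proj_u(v) = [0, -3/2, -3/2]

v·u = (-3)(0) + (0)(-2) + (-3)(-2) = 6
u·u = (0)² + (-2)² + (-2)² = 8
proj_u(v) = (v·u / u·u) × u = (6/8) × u = (3/4) × u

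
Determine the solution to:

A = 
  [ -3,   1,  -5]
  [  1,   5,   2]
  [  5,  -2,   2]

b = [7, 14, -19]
Row reduce the augmented matrix [A|b]:
R2 → R2 + (1/3)·R1
R3 → R3 + (5/3)·R1
R3 → R3 + (1/16)·R2
REF = 
  [     -3,       1,      -5,       7]
  [      0,    16/3,     1/3,    49/3]
  [      0,       0, -101/16, -101/16]

Back-substitution:
x₃ = (-101/16) / (-101/16) = 1
x₂ = (49/3 - (1/3)(1)) / (16/3) = 3
x₁ = (7 - (1)(3) - (-5)(1)) / (-3) = -3

x = [-3, 3, 1]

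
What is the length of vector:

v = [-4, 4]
5.657

||v||₂ = √((-4)² + (4)²) = √32 = 5.657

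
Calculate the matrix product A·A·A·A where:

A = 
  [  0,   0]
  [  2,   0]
A^4 = 
  [  0,   0]
  [  0,   0]

A² = A·A:
A²[1,1] = (0)(0) + (0)(2) = 0
A²[1,2] = (0)(0) + (0)(0) = 0
A²[2,1] = (2)(0) + (0)(2) = 0
A²[2,2] = (2)(0) + (0)(0) = 0
A² = 
  [  0,   0]
  [  0,   0]

A^3 = A^2·A:
A^3[1,1] = (0)(0) + (0)(2) = 0
A^3[1,2] = (0)(0) + (0)(0) = 0
A^3[2,1] = (0)(0) + (0)(2) = 0
A^3[2,2] = (0)(0) + (0)(0) = 0
A^3 = 
  [  0,   0]
  [  0,   0]

A^4 = A^3·A:
A^4[1,1] = (0)(0) + (0)(2) = 0
A^4[1,2] = (0)(0) + (0)(0) = 0
A^4[2,1] = (0)(0) + (0)(2) = 0
A^4[2,2] = (0)(0) + (0)(0) = 0
A^4 = 
  [  0,   0]
  [  0,   0]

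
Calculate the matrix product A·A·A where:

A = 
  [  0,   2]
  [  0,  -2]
A^3 = 
  [  0,   8]
  [  0,  -8]

A² = A·A:
A²[1,1] = (0)(0) + (2)(0) = 0
A²[1,2] = (0)(2) + (2)(-2) = -4
A²[2,1] = (0)(0) + (-2)(0) = 0
A²[2,2] = (0)(2) + (-2)(-2) = 4
A² = 
  [  0,  -4]
  [  0,   4]

A^3 = A^2·A:
A^3[1,1] = (0)(0) + (-4)(0) = 0
A^3[1,2] = (0)(2) + (-4)(-2) = 8
A^3[2,1] = (0)(0) + (4)(0) = 0
A^3[2,2] = (0)(2) + (4)(-2) = -8
A^3 = 
  [  0,   8]
  [  0,  -8]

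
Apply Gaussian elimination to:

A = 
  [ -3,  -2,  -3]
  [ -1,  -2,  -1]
Row operations:
R2 → R2 - (1/3)·R1

Resulting echelon form:
REF = 
  [  -3,   -2,   -3]
  [   0, -4/3,    0]

Rank = 2 (number of non-zero pivot rows).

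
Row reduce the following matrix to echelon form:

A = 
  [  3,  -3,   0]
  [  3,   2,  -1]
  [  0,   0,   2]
Row operations:
R2 → R2 - (1)·R1

Resulting echelon form:
REF = 
  [  3,  -3,   0]
  [  0,   5,  -1]
  [  0,   0,   2]

Rank = 3 (number of non-zero pivot rows).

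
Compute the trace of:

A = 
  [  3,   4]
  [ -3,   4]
7

tr(A) = 3 + 4 = 7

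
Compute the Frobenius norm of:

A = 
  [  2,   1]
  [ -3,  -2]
||A||_F = 4.243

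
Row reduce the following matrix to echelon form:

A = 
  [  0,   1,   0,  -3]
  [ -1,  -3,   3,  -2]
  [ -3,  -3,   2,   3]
Row operations:
Swap R1 ↔ R2
R3 → R3 - (3)·R1
R3 → R3 - (6)·R2

Resulting echelon form:
REF = 
  [ -1,  -3,   3,  -2]
  [  0,   1,   0,  -3]
  [  0,   0,  -7,  27]

Rank = 3 (number of non-zero pivot rows).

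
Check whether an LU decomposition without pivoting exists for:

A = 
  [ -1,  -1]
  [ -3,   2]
Yes.
A[1,1] = -1 ≠ 0, so Gaussian elimination proceeds without a row swap: multiplier ℓ₂₁ = (-3)/(-1) = 3, and U[2,2] = 2 - (3)(-1) = 5.
L = 
  [  1,   0]
  [  3,   1]
U = 
  [ -1,  -1]
  [  0,   5]
Check row 2 of LU: [(3)(-1), (3)(-1) + 5] = [-3, 2] = row 2 of A ✓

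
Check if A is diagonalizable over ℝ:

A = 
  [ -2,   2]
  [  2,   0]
Yes

tr(A) = -2, det(A) = -4
Characteristic polynomial: λ² - tr(A)λ + det(A) = λ² + 2λ - 4
λ² + 2λ - 4 = 0  ⇒  λ = (-2 ± √((2)² - 4·(-4)))/2 = (-2 ± √(20))/2
  = -1 + √5,  -1 - √5
Eigenvalues: -1 + √5, -1 - √5  (≈ 1.236, -3.236)
The two irrational eigenvalues are distinct (simple), so each has alg. mult. = geom. mult. = 1.
Sum of geometric multiplicities equals n, so A has n independent eigenvectors.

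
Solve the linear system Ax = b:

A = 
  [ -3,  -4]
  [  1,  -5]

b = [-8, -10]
x = [0, 2]

Row reduce the augmented matrix [A|b]:
R2 → R2 + (1/3)·R1
REF = 
  [   -3,    -4,    -8]
  [    0, -19/3, -38/3]

Back-substitution:
x₂ = (-38/3) / (-19/3) = 2
x₁ = (-8 - (-4)(2)) / (-3) = 0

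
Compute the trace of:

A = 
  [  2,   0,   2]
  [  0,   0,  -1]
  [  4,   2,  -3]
-1

tr(A) = 2 + 0 + -3 = -1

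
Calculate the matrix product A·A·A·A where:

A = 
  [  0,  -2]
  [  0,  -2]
A^4 = 
  [  0,  16]
  [  0,  16]

A² = A·A:
A²[1,1] = (0)(0) + (-2)(0) = 0
A²[1,2] = (0)(-2) + (-2)(-2) = 4
A²[2,1] = (0)(0) + (-2)(0) = 0
A²[2,2] = (0)(-2) + (-2)(-2) = 4
A² = 
  [  0,   4]
  [  0,   4]

A^3 = A^2·A:
A^3[1,1] = (0)(0) + (4)(0) = 0
A^3[1,2] = (0)(-2) + (4)(-2) = -8
A^3[2,1] = (0)(0) + (4)(0) = 0
A^3[2,2] = (0)(-2) + (4)(-2) = -8
A^3 = 
  [  0,  -8]
  [  0,  -8]

A^4 = A^3·A:
A^4[1,1] = (0)(0) + (-8)(0) = 0
A^4[1,2] = (0)(-2) + (-8)(-2) = 16
A^4[2,1] = (0)(0) + (-8)(0) = 0
A^4[2,2] = (0)(-2) + (-8)(-2) = 16
A^4 = 
  [  0,  16]
  [  0,  16]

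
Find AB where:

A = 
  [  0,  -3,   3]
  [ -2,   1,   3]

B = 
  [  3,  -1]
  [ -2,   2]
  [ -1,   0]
AB = 
  [  3,  -6]
  [-11,   4]

A is 2×3 and B is 3×2, so AB is 2×2. Each entry is (row of A)·(column of B):
AB[1,1] = (0)(3) + (-3)(-2) + (3)(-1) = 3
AB[1,2] = (0)(-1) + (-3)(2) + (3)(0) = -6
AB[2,1] = (-2)(3) + (1)(-2) + (3)(-1) = -11
AB[2,2] = (-2)(-1) + (1)(2) + (3)(0) = 4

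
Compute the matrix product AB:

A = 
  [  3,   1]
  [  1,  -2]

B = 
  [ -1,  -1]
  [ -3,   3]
AB = 
  [ -6,   0]
  [  5,  -7]

A is 2×2 and B is 2×2, so AB is 2×2. Each entry is (row of A)·(column of B):
AB[1,1] = (3)(-1) + (1)(-3) = -6
AB[1,2] = (3)(-1) + (1)(3) = 0
AB[2,1] = (1)(-1) + (-2)(-3) = 5
AB[2,2] = (1)(-1) + (-2)(3) = -7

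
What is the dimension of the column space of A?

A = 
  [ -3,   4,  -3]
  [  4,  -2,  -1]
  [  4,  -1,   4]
Row reduce:
R2 → R2 + (4/3)·R1
R3 → R3 + (4/3)·R1
R3 → R3 - (13/10)·R2
REF = 
  [  -3,    4,   -3]
  [   0, 10/3,   -5]
  [   0,    0, 13/2]
Pivot columns: 1, 2, 3 → 3 pivots.
dim(Col(A)) = number of pivot columns = 3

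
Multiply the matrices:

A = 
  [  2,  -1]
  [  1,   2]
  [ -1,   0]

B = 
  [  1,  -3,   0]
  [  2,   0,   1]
A is 3×2 and B is 2×3, so AB is 3×3. Each entry is (row of A)·(column of B):
AB[1,1] = (2)(1) + (-1)(2) = 0
AB[1,2] = (2)(-3) + (-1)(0) = -6
AB[1,3] = (2)(0) + (-1)(1) = -1
AB[2,1] = (1)(1) + (2)(2) = 5
AB[2,2] = (1)(-3) + (2)(0) = -3
AB[2,3] = (1)(0) + (2)(1) = 2
AB[3,1] = (-1)(1) + (0)(2) = -1
AB[3,2] = (-1)(-3) + (0)(0) = 3
AB[3,3] = (-1)(0) + (0)(1) = 0

AB = 
  [  0,  -6,  -1]
  [  5,  -3,   2]
  [ -1,   3,   0]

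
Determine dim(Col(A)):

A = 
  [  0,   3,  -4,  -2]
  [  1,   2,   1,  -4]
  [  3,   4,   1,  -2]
Row reduce:
Swap R1 ↔ R2
R3 → R3 - (3)·R1
R3 → R3 + (2/3)·R2
REF = 
  [    1,     2,     1,    -4]
  [    0,     3,    -4,    -2]
  [    0,     0, -14/3,  26/3]
Pivot columns: 1, 2, 3 → 3 pivots.
dim(Col(A)) = number of pivot columns = 3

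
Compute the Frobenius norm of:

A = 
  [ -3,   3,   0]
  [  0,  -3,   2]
||A||_F = 5.568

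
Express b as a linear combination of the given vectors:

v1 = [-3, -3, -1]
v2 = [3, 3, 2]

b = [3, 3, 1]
c1 = -1, c2 = 0

b = -1·v1 + 0·v2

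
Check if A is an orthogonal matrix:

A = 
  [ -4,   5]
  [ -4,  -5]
No

AᵀA = 
  [ 32,   0]
  [  0,  50]
≠ I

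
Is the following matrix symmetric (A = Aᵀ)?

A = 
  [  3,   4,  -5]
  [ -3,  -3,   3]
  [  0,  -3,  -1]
No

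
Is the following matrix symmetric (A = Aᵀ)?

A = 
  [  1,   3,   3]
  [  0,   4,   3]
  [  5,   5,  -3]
No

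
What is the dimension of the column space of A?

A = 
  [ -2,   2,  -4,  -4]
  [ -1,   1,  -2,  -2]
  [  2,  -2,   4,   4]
dim(Col(A)) = 1

Row reduce:
R2 → R2 - (1/2)·R1
R3 → R3 + (1)·R1
REF = 
  [ -2,   2,  -4,  -4]
  [  0,   0,   0,   0]
  [  0,   0,   0,   0]
Pivot columns: 1 → 1 pivot.
dim(Col(A)) = number of pivot columns = 1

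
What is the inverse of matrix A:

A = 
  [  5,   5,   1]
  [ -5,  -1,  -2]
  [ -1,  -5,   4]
det(A) = (5)·((-1)(4) - (-2)(-5)) - (5)·((-5)(4) - (-2)(-1)) + (1)·((-5)(-5) - (-1)(-1))
  = (5)(-14) - (5)(-22) + (1)(24)
  = 64
det(A) = 64 ≠ 0, so A is invertible.

Cofactors Cᵢⱼ = (-1)ⁱ⁺ʲ·Mᵢⱼ:
C = 
  [-14,  22,  24]
  [-25,  21,  20]
  [ -9,   5,  20]

adj(A) = Cᵀ:
adj(A) = 
  [-14, -25,  -9]
  [ 22,  21,   5]
  [ 24,  20,  20]

A⁻¹ = (1/64) · adj(A):
A⁻¹ = 
  [ -7/32, -25/64,  -9/64]
  [ 11/32,  21/64,   5/64]
  [   3/8,   5/16,   5/16]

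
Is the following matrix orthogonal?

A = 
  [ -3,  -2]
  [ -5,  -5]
No

AᵀA = 
  [ 34,  31]
  [ 31,  29]
≠ I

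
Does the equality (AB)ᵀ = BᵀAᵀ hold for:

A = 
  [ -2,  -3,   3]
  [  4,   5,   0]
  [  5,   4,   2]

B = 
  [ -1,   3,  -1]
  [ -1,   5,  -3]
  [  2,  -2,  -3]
Yes

(AB)ᵀ = 
  [ 11,  -9,  -5]
  [-27,  37,  31]
  [  2, -19, -23]

BᵀAᵀ = 
  [ 11,  -9,  -5]
  [-27,  37,  31]
  [  2, -19, -23]

Both sides are equal — this is the standard identity (AB)ᵀ = BᵀAᵀ, which holds for all A, B.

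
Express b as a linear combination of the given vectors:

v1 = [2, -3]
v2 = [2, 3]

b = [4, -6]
c1 = 2, c2 = 0

b = 2·v1 + 0·v2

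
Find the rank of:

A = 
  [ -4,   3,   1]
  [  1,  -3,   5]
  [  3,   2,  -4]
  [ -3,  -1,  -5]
rank(A) = 3

Row reduce:
R2 → R2 + (1/4)·R1
R3 → R3 + (3/4)·R1
R4 → R4 - (3/4)·R1
R3 → R3 + (17/9)·R2
R4 → R4 - (13/9)·R2
R4 → R4 + (2)·R3
REF = 
  [  -4,    3,    1]
  [   0, -9/4, 21/4]
  [   0,    0, 20/3]
  [   0,    0,    0]
Pivot columns: 1, 2, 3 → 3 pivots.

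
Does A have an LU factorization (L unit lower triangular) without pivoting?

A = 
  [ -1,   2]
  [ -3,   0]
Yes.
A[1,1] = -1 ≠ 0, so Gaussian elimination proceeds without a row swap: multiplier ℓ₂₁ = (-3)/(-1) = 3, and U[2,2] = 0 - (3)(2) = -6.
L = 
  [  1,   0]
  [  3,   1]
U = 
  [ -1,   2]
  [  0,  -6]
Check row 2 of LU: [(3)(-1), (3)(2) + (-6)] = [-3, 0] = row 2 of A ✓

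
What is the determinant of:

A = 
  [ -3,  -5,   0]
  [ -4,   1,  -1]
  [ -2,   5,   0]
Cofactor expansion along row 1:
det(A) = (-3)·((1)(0) - (-1)(5)) - (-5)·((-4)(0) - (-1)(-2)) + (0)·((-4)(5) - (1)(-2))
  = (-3)(5) - (-5)(-2) + (0)(-18)
  = -25

det(A) = -25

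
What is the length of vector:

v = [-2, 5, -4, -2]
7

||v||₂ = √((-2)² + (5)² + (-4)² + (-2)²) = √49 = 7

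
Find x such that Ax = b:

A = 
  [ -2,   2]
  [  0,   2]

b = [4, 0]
x = [-2, 0]

Row reduce the augmented matrix [A|b]:
(already in echelon form)
REF = 
  [ -2,   2,   4]
  [  0,   2,   0]

Back-substitution:
x₂ = 0 / 2 = 0
x₁ = (4 - (2)(0)) / (-2) = -2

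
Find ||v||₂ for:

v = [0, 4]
4

||v||₂ = √((0)² + (4)²) = √16 = 4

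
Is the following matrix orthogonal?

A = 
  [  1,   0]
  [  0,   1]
Yes

AᵀA = 
  [  1,   0]
  [  0,   1]
= I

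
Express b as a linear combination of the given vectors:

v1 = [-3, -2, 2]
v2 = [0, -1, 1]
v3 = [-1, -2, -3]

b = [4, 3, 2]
c1 = -1, c2 = 1, c3 = -1

b = -1·v1 + 1·v2 + -1·v3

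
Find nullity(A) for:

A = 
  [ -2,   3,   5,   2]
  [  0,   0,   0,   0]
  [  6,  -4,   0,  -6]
nullity(A) = 2

Row reduce:
R3 → R3 + (3)·R1
Swap R2 ↔ R3
REF = 
  [ -2,   3,   5,   2]
  [  0,   5,  15,   0]
  [  0,   0,   0,   0]
Pivot columns: 1, 2 → 2 pivots.
rank(A) = 2, so nullity(A) = 4 - 2 = 2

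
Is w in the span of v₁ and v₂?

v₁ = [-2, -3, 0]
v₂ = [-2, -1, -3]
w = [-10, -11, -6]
Yes

Form the augmented matrix and row-reduce:
[v₁|v₂|w] = 
  [ -2,  -2, -10]
  [ -3,  -1, -11]
  [  0,  -3,  -6]
R2 → R2 - (3/2)·R1
R3 → R3 + (3/2)·R2
REF = 
  [ -2,  -2, -10]
  [  0,   2,   4]
  [  0,   0,   0]

No row of the form [0 0 | nonzero], so the system is consistent. Back-substitution gives c₁ = 3, c₂ = 2: w = (3)·v₁ + (2)·v₂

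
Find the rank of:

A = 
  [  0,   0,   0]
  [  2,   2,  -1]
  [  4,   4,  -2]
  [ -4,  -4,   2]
rank(A) = 1

Row reduce:
Swap R1 ↔ R2
R3 → R3 - (2)·R1
R4 → R4 + (2)·R1
REF = 
  [  2,   2,  -1]
  [  0,   0,   0]
  [  0,   0,   0]
  [  0,   0,   0]
Pivot columns: 1 → 1 pivot.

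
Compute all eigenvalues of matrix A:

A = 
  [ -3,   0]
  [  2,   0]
tr(A) = -3, det(A) = 0
Characteristic polynomial: λ² - tr(A)λ + det(A) = λ² + 3λ
λ² + 3λ = λ(λ + 3)

λ = 0, -3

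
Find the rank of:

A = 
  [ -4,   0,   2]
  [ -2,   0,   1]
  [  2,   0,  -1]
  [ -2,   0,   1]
Row reduce:
R2 → R2 - (1/2)·R1
R3 → R3 + (1/2)·R1
R4 → R4 - (1/2)·R1
REF = 
  [ -4,   0,   2]
  [  0,   0,   0]
  [  0,   0,   0]
  [  0,   0,   0]
Pivot columns: 1 → 1 pivot.

rank(A) = 1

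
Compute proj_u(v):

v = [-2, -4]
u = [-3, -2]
v·u = (-2)(-3) + (-4)(-2) = 14
u·u = (-3)² + (-2)² = 13
proj_u(v) = (v·u / u·u) × u = (14/13) × u

proj_u(v) = [-42/13, -28/13]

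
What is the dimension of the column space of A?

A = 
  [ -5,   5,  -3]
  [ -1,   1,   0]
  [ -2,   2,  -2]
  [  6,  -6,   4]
dim(Col(A)) = 2

Row reduce:
R2 → R2 - (1/5)·R1
R3 → R3 - (2/5)·R1
R4 → R4 + (6/5)·R1
R3 → R3 + (4/3)·R2
R4 → R4 - (2/3)·R2
REF = 
  [ -5,   5,  -3]
  [  0,   0, 3/5]
  [  0,   0,   0]
  [  0,   0,   0]
Pivot columns: 1, 3 → 2 pivots.
dim(Col(A)) = number of pivot columns = 2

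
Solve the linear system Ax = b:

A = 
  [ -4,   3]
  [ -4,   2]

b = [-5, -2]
Row reduce the augmented matrix [A|b]:
R2 → R2 - (1)·R1
REF = 
  [ -4,   3,  -5]
  [  0,  -1,   3]

Back-substitution:
x₂ = 3 / (-1) = -3
x₁ = (-5 - (3)(-3)) / (-4) = -1

x = [-1, -3]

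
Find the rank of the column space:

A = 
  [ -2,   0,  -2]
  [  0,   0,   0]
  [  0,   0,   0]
dim(Col(A)) = 1

Row reduce:
(no row operations needed)
REF = 
  [ -2,   0,  -2]
  [  0,   0,   0]
  [  0,   0,   0]
Pivot columns: 1 → 1 pivot.
dim(Col(A)) = number of pivot columns = 1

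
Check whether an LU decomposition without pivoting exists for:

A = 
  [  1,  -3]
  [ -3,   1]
Yes.
A[1,1] = 1 ≠ 0, so Gaussian elimination proceeds without a row swap: multiplier ℓ₂₁ = (-3)/(1) = -3, and U[2,2] = 1 - (-3)(-3) = -8.
L = 
  [  1,   0]
  [ -3,   1]
U = 
  [  1,  -3]
  [  0,  -8]
Check row 2 of LU: [(-3)(1), (-3)(-3) + (-8)] = [-3, 1] = row 2 of A ✓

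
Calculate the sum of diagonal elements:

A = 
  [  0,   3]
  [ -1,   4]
4

tr(A) = 0 + 4 = 4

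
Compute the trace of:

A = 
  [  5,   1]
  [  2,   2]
7

tr(A) = 5 + 2 = 7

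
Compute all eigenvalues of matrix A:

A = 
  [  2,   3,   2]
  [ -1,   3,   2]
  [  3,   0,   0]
λ = 0, (5 + √13)/2, (5 - √13)/2  (≈ 0, 4.303, 0.6972)

Characteristic polynomial: det(λI - A) = λ³ - 5λ² + 3λ
The constant term is 0, so λ = 0 is a root: p(λ) = λ(λ² - 5λ + 3)
λ² - 5λ + 3 = 0  ⇒  λ = (5 ± √((-5)² - 4·(3)))/2 = (5 ± √(13))/2
  = (5 + √13)/2,  (5 - √13)/2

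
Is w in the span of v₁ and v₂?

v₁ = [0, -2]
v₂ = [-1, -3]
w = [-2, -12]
Yes

Form the augmented matrix and row-reduce:
[v₁|v₂|w] = 
  [  0,  -1,  -2]
  [ -2,  -3, -12]
Swap R1 ↔ R2
REF = 
  [ -2,  -3, -12]
  [  0,  -1,  -2]

No row of the form [0 0 | nonzero], so the system is consistent. Back-substitution gives c₁ = 3, c₂ = 2: w = (3)·v₁ + (2)·v₂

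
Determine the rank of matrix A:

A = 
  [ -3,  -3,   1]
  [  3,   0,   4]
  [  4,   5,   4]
Row reduce:
R2 → R2 + (1)·R1
R3 → R3 + (4/3)·R1
R3 → R3 + (1/3)·R2
REF = 
  [ -3,  -3,   1]
  [  0,  -3,   5]
  [  0,   0,   7]
Pivot columns: 1, 2, 3 → 3 pivots.

rank(A) = 3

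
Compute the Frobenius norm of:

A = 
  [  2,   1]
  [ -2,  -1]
||A||_F = 3.162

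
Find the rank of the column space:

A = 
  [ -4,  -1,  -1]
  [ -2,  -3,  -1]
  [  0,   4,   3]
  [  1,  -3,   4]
dim(Col(A)) = 3

Row reduce:
R2 → R2 - (1/2)·R1
R4 → R4 + (1/4)·R1
R3 → R3 + (8/5)·R2
R4 → R4 - (13/10)·R2
R4 → R4 - (2)·R3
REF = 
  [  -4,   -1,   -1]
  [   0, -5/2, -1/2]
  [   0,    0, 11/5]
  [   0,    0,    0]
Pivot columns: 1, 2, 3 → 3 pivots.
dim(Col(A)) = number of pivot columns = 3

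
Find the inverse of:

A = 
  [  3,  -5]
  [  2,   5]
det(A) = (3)(5) - (-5)(2) = 25
For a 2×2 matrix, A⁻¹ = (1/det(A)) · [[d, -b], [-c, a]]
    = (1/25) · [[5, 5], [-2, 3]]

A⁻¹ = 
  [  1/5,   1/5]
  [-2/25,  3/25]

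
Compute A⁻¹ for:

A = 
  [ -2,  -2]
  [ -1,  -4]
det(A) = (-2)(-4) - (-2)(-1) = 6
For a 2×2 matrix, A⁻¹ = (1/det(A)) · [[d, -b], [-c, a]]
    = (1/6) · [[-4, 2], [1, -2]]

A⁻¹ = 
  [-2/3,  1/3]
  [ 1/6, -1/3]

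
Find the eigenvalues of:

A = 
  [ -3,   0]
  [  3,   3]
λ = 3, -3

tr(A) = 0, det(A) = -9
Characteristic polynomial: λ² - tr(A)λ + det(A) = λ² - 9
λ² - 9 = (λ + 3)(λ - 3)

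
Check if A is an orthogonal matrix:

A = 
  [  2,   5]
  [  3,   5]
No

AᵀA = 
  [ 13,  25]
  [ 25,  50]
≠ I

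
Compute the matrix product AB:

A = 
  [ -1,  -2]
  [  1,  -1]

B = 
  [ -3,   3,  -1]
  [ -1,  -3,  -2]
AB = 
  [  5,   3,   5]
  [ -2,   6,   1]

A is 2×2 and B is 2×3, so AB is 2×3. Each entry is (row of A)·(column of B):
AB[1,1] = (-1)(-3) + (-2)(-1) = 5
AB[1,2] = (-1)(3) + (-2)(-3) = 3
AB[1,3] = (-1)(-1) + (-2)(-2) = 5
AB[2,1] = (1)(-3) + (-1)(-1) = -2
AB[2,2] = (1)(3) + (-1)(-3) = 6
AB[2,3] = (1)(-1) + (-1)(-2) = 1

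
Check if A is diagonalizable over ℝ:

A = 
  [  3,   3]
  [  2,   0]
Yes

tr(A) = 3, det(A) = -6
Characteristic polynomial: λ² - tr(A)λ + det(A) = λ² - 3λ - 6
λ² - 3λ - 6 = 0  ⇒  λ = (3 ± √((-3)² - 4·(-6)))/2 = (3 ± √(33))/2
  = (3 + √33)/2,  (3 - √33)/2
Eigenvalues: (3 + √33)/2, (3 - √33)/2  (≈ 4.372, -1.372)
The two irrational eigenvalues are distinct (simple), so each has alg. mult. = geom. mult. = 1.
Sum of geometric multiplicities equals n, so A has n independent eigenvectors.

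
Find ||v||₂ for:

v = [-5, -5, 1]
7.141

||v||₂ = √((-5)² + (-5)² + (1)²) = √51 = 7.141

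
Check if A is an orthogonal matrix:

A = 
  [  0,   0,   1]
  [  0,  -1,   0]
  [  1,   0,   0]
Yes

AᵀA = 
  [  1,   0,   0]
  [  0,   1,   0]
  [  0,   0,   1]
= I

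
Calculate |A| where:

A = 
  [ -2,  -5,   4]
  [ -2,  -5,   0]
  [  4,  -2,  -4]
96

Cofactor expansion along row 1:
det(A) = (-2)·((-5)(-4) - (0)(-2)) - (-5)·((-2)(-4) - (0)(4)) + (4)·((-2)(-2) - (-5)(4))
  = (-2)(20) - (-5)(8) + (4)(24)
  = 96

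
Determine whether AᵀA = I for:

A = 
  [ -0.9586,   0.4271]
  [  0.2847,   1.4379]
No

AᵀA = 
  [  1,   0]
  [  0,   2.2500]
≠ I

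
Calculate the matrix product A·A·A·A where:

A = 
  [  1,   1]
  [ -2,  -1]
A² = A·A:
A²[1,1] = (1)(1) + (1)(-2) = -1
A²[1,2] = (1)(1) + (1)(-1) = 0
A²[2,1] = (-2)(1) + (-1)(-2) = 0
A²[2,2] = (-2)(1) + (-1)(-1) = -1
A² = 
  [ -1,   0]
  [  0,  -1]

A^3 = A^2·A:
A^3[1,1] = (-1)(1) + (0)(-2) = -1
A^3[1,2] = (-1)(1) + (0)(-1) = -1
A^3[2,1] = (0)(1) + (-1)(-2) = 2
A^3[2,2] = (0)(1) + (-1)(-1) = 1
A^3 = 
  [ -1,  -1]
  [  2,   1]

A^4 = A^3·A:
A^4[1,1] = (-1)(1) + (-1)(-2) = 1
A^4[1,2] = (-1)(1) + (-1)(-1) = 0
A^4[2,1] = (2)(1) + (1)(-2) = 0
A^4[2,2] = (2)(1) + (1)(-1) = 1
A^4 = 
  [  1,   0]
  [  0,   1]

Therefore
A^4 = 
  [  1,   0]
  [  0,   1]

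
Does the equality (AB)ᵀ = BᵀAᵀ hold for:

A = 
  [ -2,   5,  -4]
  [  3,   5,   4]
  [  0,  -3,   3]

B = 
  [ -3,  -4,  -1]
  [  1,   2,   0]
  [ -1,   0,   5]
Yes

(AB)ᵀ = 
  [ 15,  -8,  -6]
  [ 18,  -2,  -6]
  [-18,  17,  15]

BᵀAᵀ = 
  [ 15,  -8,  -6]
  [ 18,  -2,  -6]
  [-18,  17,  15]

Both sides are equal — this is the standard identity (AB)ᵀ = BᵀAᵀ, which holds for all A, B.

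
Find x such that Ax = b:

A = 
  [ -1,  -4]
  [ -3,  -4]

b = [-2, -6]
Row reduce the augmented matrix [A|b]:
R2 → R2 - (3)·R1
REF = 
  [ -1,  -4,  -2]
  [  0,   8,   0]

Back-substitution:
x₂ = 0 / 8 = 0
x₁ = (-2 - (-4)(0)) / (-1) = 2

x = [2, 0]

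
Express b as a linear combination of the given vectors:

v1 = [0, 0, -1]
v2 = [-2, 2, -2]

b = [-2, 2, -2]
c1 = 0, c2 = 1

b = 0·v1 + 1·v2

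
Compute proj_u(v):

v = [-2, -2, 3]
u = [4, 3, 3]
proj_u(v) = [-10/17, -15/34, -15/34]

v·u = (-2)(4) + (-2)(3) + (3)(3) = -5
u·u = (4)² + (3)² + (3)² = 34
proj_u(v) = (v·u / u·u) × u = (-5/34) × u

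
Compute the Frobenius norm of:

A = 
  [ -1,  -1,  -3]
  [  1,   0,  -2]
||A||_F = 4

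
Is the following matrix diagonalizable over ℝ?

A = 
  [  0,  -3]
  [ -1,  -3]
Yes

tr(A) = -3, det(A) = -3
Characteristic polynomial: λ² - tr(A)λ + det(A) = λ² + 3λ - 3
λ² + 3λ - 3 = 0  ⇒  λ = (-3 ± √((3)² - 4·(-3)))/2 = (-3 ± √(21))/2
  = (-3 + √21)/2,  (-3 - √21)/2
Eigenvalues: (-3 + √21)/2, (-3 - √21)/2  (≈ 0.7913, -3.791)
The two irrational eigenvalues are distinct (simple), so each has alg. mult. = geom. mult. = 1.
Sum of geometric multiplicities equals n, so A has n independent eigenvectors.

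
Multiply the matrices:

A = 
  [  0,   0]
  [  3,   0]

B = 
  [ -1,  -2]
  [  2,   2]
AB = 
  [  0,   0]
  [ -3,  -6]

A is 2×2 and B is 2×2, so AB is 2×2. Each entry is (row of A)·(column of B):
AB[1,1] = (0)(-1) + (0)(2) = 0
AB[1,2] = (0)(-2) + (0)(2) = 0
AB[2,1] = (3)(-1) + (0)(2) = -3
AB[2,2] = (3)(-2) + (0)(2) = -6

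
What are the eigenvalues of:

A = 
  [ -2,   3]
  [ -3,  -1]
tr(A) = -3, det(A) = 11
Characteristic polynomial: λ² - tr(A)λ + det(A) = λ² + 3λ + 11
λ² + 3λ + 11 = 0  ⇒  λ = (-3 ± √((3)² - 4·(11)))/2 = (-3 ± √(-35))/2
  = (-3 + i√35)/2,  (-3 - i√35)/2

λ = (-3 + i√35)/2, (-3 - i√35)/2  (≈ -1.5 + 2.958i, -1.5 - 2.958i)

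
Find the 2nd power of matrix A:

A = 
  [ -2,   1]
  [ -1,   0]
A² = A·A:
A²[1,1] = (-2)(-2) + (1)(-1) = 3
A²[1,2] = (-2)(1) + (1)(0) = -2
A²[2,1] = (-1)(-2) + (0)(-1) = 2
A²[2,2] = (-1)(1) + (0)(0) = -1
A² = 
  [  3,  -2]
  [  2,  -1]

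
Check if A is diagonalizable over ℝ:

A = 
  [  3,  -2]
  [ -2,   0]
Yes

tr(A) = 3, det(A) = -4
Characteristic polynomial: λ² - tr(A)λ + det(A) = λ² - 3λ - 4
λ² - 3λ - 4 = (λ + 1)(λ - 4)
Eigenvalues: 4, -1
λ=-1: alg. mult. = 1, geom. mult. = 2 - rank(A - (-1)I) = 2 - 1 = 1
λ=4: alg. mult. = 1, geom. mult. = 2 - rank(A - (4)I) = 2 - 1 = 1
Sum of geometric multiplicities equals n, so A has n independent eigenvectors.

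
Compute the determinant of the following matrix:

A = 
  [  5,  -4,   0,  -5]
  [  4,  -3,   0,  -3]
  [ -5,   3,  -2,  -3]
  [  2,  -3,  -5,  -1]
-31

Cofactor expansion along row 1: det(A) = a₁₁M₁₁ - a₁₂M₁₂ + a₁₃M₁₃ - a₁₄M₁₄

M₁₁ = det[[-3, 0, -3]; [3, -2, -3]; [-3, -5, -1]]
  = (-3)·((-2)(-1) - (-3)(-5)) - (0)·((3)(-1) - (-3)(-3)) + (-3)·((3)(-5) - (-2)(-3))
  = (-3)(-13) - (0)(-12) + (-3)(-21)
  = 102
M₁₂ = det[[4, 0, -3]; [-5, -2, -3]; [2, -5, -1]]
  = (4)·((-2)(-1) - (-3)(-5)) - (0)·((-5)(-1) - (-3)(2)) + (-3)·((-5)(-5) - (-2)(2))
  = (4)(-13) - (0)(11) + (-3)(29)
  = -139
M₁₃ = det[[4, -3, -3]; [-5, 3, -3]; [2, -3, -1]]
  = (4)·((3)(-1) - (-3)(-3)) - (-3)·((-5)(-1) - (-3)(2)) + (-3)·((-5)(-3) - (3)(2))
  = (4)(-12) - (-3)(11) + (-3)(9)
  = -42
M₁₄ = det[[4, -3, 0]; [-5, 3, -2]; [2, -3, -5]]
  = (4)·((3)(-5) - (-2)(-3)) - (-3)·((-5)(-5) - (-2)(2)) + (0)·((-5)(-3) - (3)(2))
  = (4)(-21) - (-3)(29) + (0)(9)
  = 3

det(A) = (5)(102) - (-4)(-139) + (0)(-42) - (-5)(3) = -31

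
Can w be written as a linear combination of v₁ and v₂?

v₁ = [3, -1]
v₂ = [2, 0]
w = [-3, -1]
Yes

Form the augmented matrix and row-reduce:
[v₁|v₂|w] = 
  [  3,   2,  -3]
  [ -1,   0,  -1]
R2 → R2 + (1/3)·R1
REF = 
  [  3,   2,  -3]
  [  0, 2/3,  -2]

No row of the form [0 0 | nonzero], so the system is consistent. Back-substitution gives c₁ = 1, c₂ = -3: w = (1)·v₁ + (-3)·v₂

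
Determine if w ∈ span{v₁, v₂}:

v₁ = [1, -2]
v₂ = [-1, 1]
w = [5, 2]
Yes

Form the augmented matrix and row-reduce:
[v₁|v₂|w] = 
  [  1,  -1,   5]
  [ -2,   1,   2]
R2 → R2 + (2)·R1
REF = 
  [  1,  -1,   5]
  [  0,  -1,  12]

No row of the form [0 0 | nonzero], so the system is consistent. Back-substitution gives c₁ = -7, c₂ = -12: w = (-7)·v₁ + (-12)·v₂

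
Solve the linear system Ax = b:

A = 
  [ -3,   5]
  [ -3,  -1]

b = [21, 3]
x = [-2, 3]

Row reduce the augmented matrix [A|b]:
R2 → R2 - (1)·R1
REF = 
  [ -3,   5,  21]
  [  0,  -6, -18]

Back-substitution:
x₂ = (-18) / (-6) = 3
x₁ = (21 - (5)(3)) / (-3) = -2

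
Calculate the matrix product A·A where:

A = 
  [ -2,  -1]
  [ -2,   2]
A² = A·A:
A²[1,1] = (-2)(-2) + (-1)(-2) = 6
A²[1,2] = (-2)(-1) + (-1)(2) = 0
A²[2,1] = (-2)(-2) + (2)(-2) = 0
A²[2,2] = (-2)(-1) + (2)(2) = 6
A² = 
  [  6,   0]
  [  0,   6]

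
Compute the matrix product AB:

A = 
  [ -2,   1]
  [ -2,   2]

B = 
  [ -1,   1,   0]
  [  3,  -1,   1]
A is 2×2 and B is 2×3, so AB is 2×3. Each entry is (row of A)·(column of B):
AB[1,1] = (-2)(-1) + (1)(3) = 5
AB[1,2] = (-2)(1) + (1)(-1) = -3
AB[1,3] = (-2)(0) + (1)(1) = 1
AB[2,1] = (-2)(-1) + (2)(3) = 8
AB[2,2] = (-2)(1) + (2)(-1) = -4
AB[2,3] = (-2)(0) + (2)(1) = 2

AB = 
  [  5,  -3,   1]
  [  8,  -4,   2]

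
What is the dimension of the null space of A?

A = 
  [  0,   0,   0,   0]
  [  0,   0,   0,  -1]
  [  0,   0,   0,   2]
nullity(A) = 3

Row reduce:
Swap R1 ↔ R2
R3 → R3 + (2)·R1
REF = 
  [  0,   0,   0,  -1]
  [  0,   0,   0,   0]
  [  0,   0,   0,   0]
Pivot columns: 4 → 1 pivot.
rank(A) = 1, so nullity(A) = 4 - 1 = 3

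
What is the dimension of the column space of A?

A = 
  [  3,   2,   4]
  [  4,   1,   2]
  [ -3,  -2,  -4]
Row reduce:
R2 → R2 - (4/3)·R1
R3 → R3 + (1)·R1
REF = 
  [    3,     2,     4]
  [    0,  -5/3, -10/3]
  [    0,     0,     0]
Pivot columns: 1, 2 → 2 pivots.
dim(Col(A)) = number of pivot columns = 2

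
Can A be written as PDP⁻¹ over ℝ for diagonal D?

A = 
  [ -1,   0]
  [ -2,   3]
Yes

tr(A) = 2, det(A) = -3
Characteristic polynomial: λ² - tr(A)λ + det(A) = λ² - 2λ - 3
λ² - 2λ - 3 = (λ + 1)(λ - 3)
Eigenvalues: 3, -1
λ=-1: alg. mult. = 1, geom. mult. = 2 - rank(A - (-1)I) = 2 - 1 = 1
λ=3: alg. mult. = 1, geom. mult. = 2 - rank(A - (3)I) = 2 - 1 = 1
Sum of geometric multiplicities equals n, so A has n independent eigenvectors.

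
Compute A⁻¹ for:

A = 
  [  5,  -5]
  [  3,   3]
det(A) = (5)(3) - (-5)(3) = 30
For a 2×2 matrix, A⁻¹ = (1/det(A)) · [[d, -b], [-c, a]]
    = (1/30) · [[3, 5], [-3, 5]]

A⁻¹ = 
  [ 1/10,   1/6]
  [-1/10,   1/6]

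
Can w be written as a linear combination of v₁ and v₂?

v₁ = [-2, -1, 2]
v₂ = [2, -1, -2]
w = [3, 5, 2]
No

Form the augmented matrix and row-reduce:
[v₁|v₂|w] = 
  [ -2,   2,   3]
  [ -1,  -1,   5]
  [  2,  -2,   2]
R2 → R2 - (1/2)·R1
R3 → R3 + (1)·R1
REF = 
  [ -2,   2,   3]
  [  0,  -2, 7/2]
  [  0,   0,   5]

Row 3 reads [0 0 | 5], i.e. 0 = 5, so the system is inconsistent and w ∉ span{v₁, v₂}.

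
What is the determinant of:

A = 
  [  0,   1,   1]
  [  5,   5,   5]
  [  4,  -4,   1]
-25

Cofactor expansion along row 1:
det(A) = (0)·((5)(1) - (5)(-4)) - (1)·((5)(1) - (5)(4)) + (1)·((5)(-4) - (5)(4))
  = (0)(25) - (1)(-15) + (1)(-40)
  = -25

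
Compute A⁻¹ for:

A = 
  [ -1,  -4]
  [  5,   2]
det(A) = (-1)(2) - (-4)(5) = 18
For a 2×2 matrix, A⁻¹ = (1/det(A)) · [[d, -b], [-c, a]]
    = (1/18) · [[2, 4], [-5, -1]]

A⁻¹ = 
  [  1/9,   2/9]
  [-5/18, -1/18]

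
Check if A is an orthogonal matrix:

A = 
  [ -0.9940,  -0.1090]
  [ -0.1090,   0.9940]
Yes

AᵀA = 
  [  0.9999,   0]
  [  0,   0.9999]
≈ I (equal to I up to the 4-dp rounding of the entries)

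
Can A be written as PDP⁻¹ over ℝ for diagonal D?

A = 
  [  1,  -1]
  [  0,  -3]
Yes

tr(A) = -2, det(A) = -3
Characteristic polynomial: λ² - tr(A)λ + det(A) = λ² + 2λ - 3
λ² + 2λ - 3 = (λ + 3)(λ - 1)
Eigenvalues: 1, -3
λ=-3: alg. mult. = 1, geom. mult. = 2 - rank(A - (-3)I) = 2 - 1 = 1
λ=1: alg. mult. = 1, geom. mult. = 2 - rank(A - (1)I) = 2 - 1 = 1
Sum of geometric multiplicities equals n, so A has n independent eigenvectors.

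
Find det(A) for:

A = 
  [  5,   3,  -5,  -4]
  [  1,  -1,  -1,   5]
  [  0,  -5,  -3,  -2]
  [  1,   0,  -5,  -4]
515

Cofactor expansion along row 1: det(A) = a₁₁M₁₁ - a₁₂M₁₂ + a₁₃M₁₃ - a₁₄M₁₄

M₁₁ = det[[-1, -1, 5]; [-5, -3, -2]; [0, -5, -4]]
  = (-1)·((-3)(-4) - (-2)(-5)) - (-1)·((-5)(-4) - (-2)(0)) + (5)·((-5)(-5) - (-3)(0))
  = (-1)(2) - (-1)(20) + (5)(25)
  = 143
M₁₂ = det[[1, -1, 5]; [0, -3, -2]; [1, -5, -4]]
  = (1)·((-3)(-4) - (-2)(-5)) - (-1)·((0)(-4) - (-2)(1)) + (5)·((0)(-5) - (-3)(1))
  = (1)(2) - (-1)(2) + (5)(3)
  = 19
M₁₃ = det[[1, -1, 5]; [0, -5, -2]; [1, 0, -4]]
  = (1)·((-5)(-4) - (-2)(0)) - (-1)·((0)(-4) - (-2)(1)) + (5)·((0)(0) - (-5)(1))
  = (1)(20) - (-1)(2) + (5)(5)
  = 47
M₁₄ = det[[1, -1, -1]; [0, -5, -3]; [1, 0, -5]]
  = (1)·((-5)(-5) - (-3)(0)) - (-1)·((0)(-5) - (-3)(1)) + (-1)·((0)(0) - (-5)(1))
  = (1)(25) - (-1)(3) + (-1)(5)
  = 23

det(A) = (5)(143) - (3)(19) + (-5)(47) - (-4)(23) = 515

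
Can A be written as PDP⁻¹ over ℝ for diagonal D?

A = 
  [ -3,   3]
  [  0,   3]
Yes

tr(A) = 0, det(A) = -9
Characteristic polynomial: λ² - tr(A)λ + det(A) = λ² - 9
λ² - 9 = (λ + 3)(λ - 3)
Eigenvalues: 3, -3
λ=-3: alg. mult. = 1, geom. mult. = 2 - rank(A - (-3)I) = 2 - 1 = 1
λ=3: alg. mult. = 1, geom. mult. = 2 - rank(A - (3)I) = 2 - 1 = 1
Sum of geometric multiplicities equals n, so A has n independent eigenvectors.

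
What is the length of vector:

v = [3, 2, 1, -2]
4.243

||v||₂ = √((3)² + (2)² + (1)² + (-2)²) = √18 = 4.243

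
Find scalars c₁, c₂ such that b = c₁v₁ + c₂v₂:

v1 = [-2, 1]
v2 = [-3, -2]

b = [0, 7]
c1 = 3, c2 = -2

b = 3·v1 + -2·v2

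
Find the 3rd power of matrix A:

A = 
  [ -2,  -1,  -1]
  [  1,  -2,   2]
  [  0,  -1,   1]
A² = A·A:
A²[1,1] = (-2)(-2) + (-1)(1) + (-1)(0) = 3
A²[1,2] = (-2)(-1) + (-1)(-2) + (-1)(-1) = 5
A²[1,3] = (-2)(-1) + (-1)(2) + (-1)(1) = -1
A²[2,1] = (1)(-2) + (-2)(1) + (2)(0) = -4
A²[2,2] = (1)(-1) + (-2)(-2) + (2)(-1) = 1
A²[2,3] = (1)(-1) + (-2)(2) + (2)(1) = -3
A²[3,1] = (0)(-2) + (-1)(1) + (1)(0) = -1
A²[3,2] = (0)(-1) + (-1)(-2) + (1)(-1) = 1
A²[3,3] = (0)(-1) + (-1)(2) + (1)(1) = -1
A² = 
  [  3,   5,  -1]
  [ -4,   1,  -3]
  [ -1,   1,  -1]

A^3 = A^2·A:
A^3[1,1] = (3)(-2) + (5)(1) + (-1)(0) = -1
A^3[1,2] = (3)(-1) + (5)(-2) + (-1)(-1) = -12
A^3[1,3] = (3)(-1) + (5)(2) + (-1)(1) = 6
A^3[2,1] = (-4)(-2) + (1)(1) + (-3)(0) = 9
A^3[2,2] = (-4)(-1) + (1)(-2) + (-3)(-1) = 5
A^3[2,3] = (-4)(-1) + (1)(2) + (-3)(1) = 3
A^3[3,1] = (-1)(-2) + (1)(1) + (-1)(0) = 3
A^3[3,2] = (-1)(-1) + (1)(-2) + (-1)(-1) = 0
A^3[3,3] = (-1)(-1) + (1)(2) + (-1)(1) = 2
A^3 = 
  [ -1, -12,   6]
  [  9,   5,   3]
  [  3,   0,   2]

Therefore
A^3 = 
  [ -1, -12,   6]
  [  9,   5,   3]
  [  3,   0,   2]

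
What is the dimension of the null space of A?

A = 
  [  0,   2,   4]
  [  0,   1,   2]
nullity(A) = 2

Row reduce:
R2 → R2 - (1/2)·R1
REF = 
  [  0,   2,   4]
  [  0,   0,   0]
Pivot columns: 2 → 1 pivot.
rank(A) = 1, so nullity(A) = 3 - 1 = 2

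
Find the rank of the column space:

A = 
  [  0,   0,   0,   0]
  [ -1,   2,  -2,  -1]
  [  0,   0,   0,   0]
Row reduce:
Swap R1 ↔ R2
REF = 
  [ -1,   2,  -2,  -1]
  [  0,   0,   0,   0]
  [  0,   0,   0,   0]
Pivot columns: 1 → 1 pivot.
dim(Col(A)) = number of pivot columns = 1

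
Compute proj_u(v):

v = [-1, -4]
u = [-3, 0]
v·u = (-1)(-3) + (-4)(0) = 3
u·u = (-3)² + (0)² = 9
proj_u(v) = (v·u / u·u) × u = (3/9) × u = (1/3) × u

proj_u(v) = [-1, 0]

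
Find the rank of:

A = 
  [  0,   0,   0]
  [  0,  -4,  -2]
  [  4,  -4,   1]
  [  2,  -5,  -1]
Row reduce:
Swap R1 ↔ R3
R4 → R4 - (1/2)·R1
R4 → R4 - (3/4)·R2
REF = 
  [  4,  -4,   1]
  [  0,  -4,  -2]
  [  0,   0,   0]
  [  0,   0,   0]
Pivot columns: 1, 2 → 2 pivots.

rank(A) = 2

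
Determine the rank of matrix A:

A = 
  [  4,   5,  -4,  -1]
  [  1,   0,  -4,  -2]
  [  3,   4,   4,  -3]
rank(A) = 3

Row reduce:
R2 → R2 - (1/4)·R1
R3 → R3 - (3/4)·R1
R3 → R3 + (1/5)·R2
REF = 
  [    4,     5,    -4,    -1]
  [    0,  -5/4,    -3,  -7/4]
  [    0,     0,  32/5, -13/5]
Pivot columns: 1, 2, 3 → 3 pivots.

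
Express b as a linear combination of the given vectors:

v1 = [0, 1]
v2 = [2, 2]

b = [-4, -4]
c1 = 0, c2 = -2

b = 0·v1 + -2·v2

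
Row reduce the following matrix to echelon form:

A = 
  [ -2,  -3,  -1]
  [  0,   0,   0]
Row operations:
No row operations needed (already in echelon form).

Resulting echelon form:
REF = 
  [ -2,  -3,  -1]
  [  0,   0,   0]

Rank = 1 (number of non-zero pivot rows).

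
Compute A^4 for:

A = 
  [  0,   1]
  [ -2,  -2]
A² = A·A:
A²[1,1] = (0)(0) + (1)(-2) = -2
A²[1,2] = (0)(1) + (1)(-2) = -2
A²[2,1] = (-2)(0) + (-2)(-2) = 4
A²[2,2] = (-2)(1) + (-2)(-2) = 2
A² = 
  [ -2,  -2]
  [  4,   2]

A^3 = A^2·A:
A^3[1,1] = (-2)(0) + (-2)(-2) = 4
A^3[1,2] = (-2)(1) + (-2)(-2) = 2
A^3[2,1] = (4)(0) + (2)(-2) = -4
A^3[2,2] = (4)(1) + (2)(-2) = 0
A^3 = 
  [  4,   2]
  [ -4,   0]

A^4 = A^3·A:
A^4[1,1] = (4)(0) + (2)(-2) = -4
A^4[1,2] = (4)(1) + (2)(-2) = 0
A^4[2,1] = (-4)(0) + (0)(-2) = 0
A^4[2,2] = (-4)(1) + (0)(-2) = -4
A^4 = 
  [ -4,   0]
  [  0,  -4]

Therefore
A^4 = 
  [ -4,   0]
  [  0,  -4]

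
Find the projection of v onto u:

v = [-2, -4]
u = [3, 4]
proj_u(v) = [-66/25, -88/25]

v·u = (-2)(3) + (-4)(4) = -22
u·u = (3)² + (4)² = 25
proj_u(v) = (v·u / u·u) × u = (-22/25) × u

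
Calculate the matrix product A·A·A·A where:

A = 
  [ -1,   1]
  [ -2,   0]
A^4 = 
  [ -1,   3]
  [ -6,   2]

A² = A·A:
A²[1,1] = (-1)(-1) + (1)(-2) = -1
A²[1,2] = (-1)(1) + (1)(0) = -1
A²[2,1] = (-2)(-1) + (0)(-2) = 2
A²[2,2] = (-2)(1) + (0)(0) = -2
A² = 
  [ -1,  -1]
  [  2,  -2]

A^3 = A^2·A:
A^3[1,1] = (-1)(-1) + (-1)(-2) = 3
A^3[1,2] = (-1)(1) + (-1)(0) = -1
A^3[2,1] = (2)(-1) + (-2)(-2) = 2
A^3[2,2] = (2)(1) + (-2)(0) = 2
A^3 = 
  [  3,  -1]
  [  2,   2]

A^4 = A^3·A:
A^4[1,1] = (3)(-1) + (-1)(-2) = -1
A^4[1,2] = (3)(1) + (-1)(0) = 3
A^4[2,1] = (2)(-1) + (2)(-2) = -6
A^4[2,2] = (2)(1) + (2)(0) = 2
A^4 = 
  [ -1,   3]
  [ -6,   2]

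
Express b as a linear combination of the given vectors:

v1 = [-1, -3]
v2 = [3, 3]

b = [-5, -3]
c1 = -1, c2 = -2

b = -1·v1 + -2·v2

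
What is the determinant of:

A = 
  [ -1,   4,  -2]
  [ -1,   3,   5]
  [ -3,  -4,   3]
Cofactor expansion along row 1:
det(A) = (-1)·((3)(3) - (5)(-4)) - (4)·((-1)(3) - (5)(-3)) + (-2)·((-1)(-4) - (3)(-3))
  = (-1)(29) - (4)(12) + (-2)(13)
  = -103

det(A) = -103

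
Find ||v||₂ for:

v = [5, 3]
5.831

||v||₂ = √((5)² + (3)²) = √34 = 5.831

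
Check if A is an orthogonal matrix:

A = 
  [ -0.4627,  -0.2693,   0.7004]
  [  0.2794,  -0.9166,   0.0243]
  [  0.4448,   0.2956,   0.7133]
No

AᵀA = 
  [  0.4900,   0,   0]
  [  0,   1.0001,   0]
  [  0,   0,   0.9999]
≠ I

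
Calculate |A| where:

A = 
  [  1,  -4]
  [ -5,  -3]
-23

For a 2×2 matrix, det = ad - bc = (1)(-3) - (-4)(-5) = -23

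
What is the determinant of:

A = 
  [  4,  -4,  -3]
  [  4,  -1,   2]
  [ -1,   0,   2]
35

Cofactor expansion along row 1:
det(A) = (4)·((-1)(2) - (2)(0)) - (-4)·((4)(2) - (2)(-1)) + (-3)·((4)(0) - (-1)(-1))
  = (4)(-2) - (-4)(10) + (-3)(-1)
  = 35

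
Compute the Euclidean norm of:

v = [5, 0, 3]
5.831

||v||₂ = √((5)² + (0)² + (3)²) = √34 = 5.831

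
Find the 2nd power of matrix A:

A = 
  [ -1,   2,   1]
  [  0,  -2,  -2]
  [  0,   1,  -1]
A² = A·A:
A²[1,1] = (-1)(-1) + (2)(0) + (1)(0) = 1
A²[1,2] = (-1)(2) + (2)(-2) + (1)(1) = -5
A²[1,3] = (-1)(1) + (2)(-2) + (1)(-1) = -6
A²[2,1] = (0)(-1) + (-2)(0) + (-2)(0) = 0
A²[2,2] = (0)(2) + (-2)(-2) + (-2)(1) = 2
A²[2,3] = (0)(1) + (-2)(-2) + (-2)(-1) = 6
A²[3,1] = (0)(-1) + (1)(0) + (-1)(0) = 0
A²[3,2] = (0)(2) + (1)(-2) + (-1)(1) = -3
A²[3,3] = (0)(1) + (1)(-2) + (-1)(-1) = -1
A² = 
  [  1,  -5,  -6]
  [  0,   2,   6]
  [  0,  -3,  -1]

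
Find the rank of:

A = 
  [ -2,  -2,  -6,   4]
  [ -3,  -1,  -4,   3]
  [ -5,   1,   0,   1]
Row reduce:
R2 → R2 - (3/2)·R1
R3 → R3 - (5/2)·R1
R3 → R3 - (3)·R2
REF = 
  [ -2,  -2,  -6,   4]
  [  0,   2,   5,  -3]
  [  0,   0,   0,   0]
Pivot columns: 1, 2 → 2 pivots.

rank(A) = 2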